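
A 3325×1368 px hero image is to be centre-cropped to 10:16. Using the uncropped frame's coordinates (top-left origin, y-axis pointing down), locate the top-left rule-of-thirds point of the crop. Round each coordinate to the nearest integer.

x = 1520 px, y = 456 px

3325/1368 > 10/16, so the 10:16 crop keeps the full height 1368 and trims width to 1368 × 10/16 = 855.00 px.
Left offset = (3325 − 855.00)/2 = 1235.00 px; top offset = 0.
Top-left is one-third across and one-third down within the crop:
x = 1235.00 + 1 × 855.00/3 ≈ 1520; y = 0.00 + 1 × 1368.00/3 ≈ 456.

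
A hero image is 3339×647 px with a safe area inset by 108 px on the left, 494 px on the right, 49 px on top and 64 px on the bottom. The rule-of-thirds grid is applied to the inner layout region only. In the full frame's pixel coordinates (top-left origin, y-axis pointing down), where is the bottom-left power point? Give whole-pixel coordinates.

x = 1020 px, y = 405 px

Content width = 3339 − 108 − 494 = 2737 px; content height = 647 − 49 − 64 = 534 px.
Bottom-left is one-third across and two-thirds down within the inner layout region.
x = 108 + 1 × 2737/3 = 108 + 912.33 ≈ 1020
y = 49 + 2 × 534/3 = 49 + 356.00 ≈ 405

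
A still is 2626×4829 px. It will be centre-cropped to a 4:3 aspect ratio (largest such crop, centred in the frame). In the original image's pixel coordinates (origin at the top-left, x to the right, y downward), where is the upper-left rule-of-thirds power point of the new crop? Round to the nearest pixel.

2626/4829 < 4/3, so the 4:3 crop keeps the full width 2626 and trims height to 2626 × 3/4 = 1969.50 px.
Top offset = (4829 − 1969.50)/2 = 1429.75 px; left offset = 0.
Upper-left is one-third across and one-third down within the crop:
x = 0.00 + 1 × 2626.00/3 ≈ 875; y = 1429.75 + 1 × 1969.50/3 ≈ 2086.

(875, 2086)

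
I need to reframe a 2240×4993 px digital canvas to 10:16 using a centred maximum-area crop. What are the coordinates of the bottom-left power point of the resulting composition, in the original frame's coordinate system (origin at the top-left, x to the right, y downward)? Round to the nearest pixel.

(747, 3094)

2240/4993 < 10/16, so the 10:16 crop keeps the full width 2240 and trims height to 2240 × 16/10 = 3584.00 px.
Top offset = (4993 − 3584.00)/2 = 704.50 px; left offset = 0.
Bottom-left is one-third across and two-thirds down within the crop:
x = 0.00 + 1 × 2240.00/3 ≈ 747; y = 704.50 + 2 × 3584.00/3 ≈ 3094.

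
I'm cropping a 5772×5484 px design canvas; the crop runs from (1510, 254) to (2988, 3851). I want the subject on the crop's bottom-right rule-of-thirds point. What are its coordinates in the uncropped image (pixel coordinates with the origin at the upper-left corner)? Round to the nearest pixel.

x = 2495 px, y = 2652 px

Crop width = 2988 − 1510 = 1478 px; one third is 492.67 px.
Crop height = 3851 − 254 = 3597 px; one third is 1199.00 px.
The bottom-right point is two-thirds across and two-thirds down within the crop:
x = 1510 + 2 × 492.67 ≈ 2495; y = 254 + 2 × 1199.00 ≈ 2652.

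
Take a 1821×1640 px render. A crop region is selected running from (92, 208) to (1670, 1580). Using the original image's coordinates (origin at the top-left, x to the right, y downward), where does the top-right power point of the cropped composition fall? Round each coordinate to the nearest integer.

Crop width = 1670 − 92 = 1578 px; one third is 526.00 px.
Crop height = 1580 − 208 = 1372 px; one third is 457.33 px.
The top-right point is two-thirds across and one-third down within the crop:
x = 92 + 2 × 526.00 ≈ 1144; y = 208 + 1 × 457.33 ≈ 665.

(1144, 665)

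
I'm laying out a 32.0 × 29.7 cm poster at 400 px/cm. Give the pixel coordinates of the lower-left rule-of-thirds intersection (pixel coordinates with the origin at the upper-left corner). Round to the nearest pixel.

x = 4267 px, y = 7920 px

In pixels the canvas is 32.0 × 400 = 12800 wide and 29.7 × 400 = 11880 tall.
The lower-left point is one-third across and two-thirds down:
x = 1 × 12800/3 ≈ 4267; y = 2 × 11880/3 ≈ 7920.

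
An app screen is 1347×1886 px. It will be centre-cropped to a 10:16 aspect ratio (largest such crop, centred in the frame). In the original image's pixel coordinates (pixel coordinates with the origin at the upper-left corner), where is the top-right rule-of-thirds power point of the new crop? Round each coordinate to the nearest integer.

(870, 629)

1347/1886 > 10/16, so the 10:16 crop keeps the full height 1886 and trims width to 1886 × 10/16 = 1178.75 px.
Left offset = (1347 − 1178.75)/2 = 84.12 px; top offset = 0.
Top-right is two-thirds across and one-third down within the crop:
x = 84.12 + 2 × 1178.75/3 ≈ 870; y = 0.00 + 1 × 1886.00/3 ≈ 629.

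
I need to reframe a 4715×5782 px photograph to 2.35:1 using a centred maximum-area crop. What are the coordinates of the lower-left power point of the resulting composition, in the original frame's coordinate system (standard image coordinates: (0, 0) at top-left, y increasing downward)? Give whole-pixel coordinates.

(1572, 3225)

4715/5782 < 2.35/1, so the 2.35:1 crop keeps the full width 4715 and trims height to 4715 × 1/2.35 = 2006.38 px.
Top offset = (5782 − 2006.38)/2 = 1887.81 px; left offset = 0.
Lower-left is one-third across and two-thirds down within the crop:
x = 0.00 + 1 × 4715.00/3 ≈ 1572; y = 1887.81 + 2 × 2006.38/3 ≈ 3225.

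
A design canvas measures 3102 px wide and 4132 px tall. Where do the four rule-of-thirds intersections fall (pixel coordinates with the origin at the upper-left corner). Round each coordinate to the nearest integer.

(1034, 1377), (2068, 1377), (1034, 2755), (2068, 2755)

One third of 3102 is 1034; one third of 4132 is 1377.33.
Vertical third lines at x = 1034 and x = 2068; horizontal third lines at y = 1377 and y = 2755.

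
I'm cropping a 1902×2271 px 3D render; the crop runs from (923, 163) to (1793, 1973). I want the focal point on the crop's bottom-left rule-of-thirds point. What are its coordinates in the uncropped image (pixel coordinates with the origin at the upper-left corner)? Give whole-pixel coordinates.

(1213, 1370)

Crop width = 1793 − 923 = 870 px; one third is 290.00 px.
Crop height = 1973 − 163 = 1810 px; one third is 603.33 px.
The bottom-left point is one-third across and two-thirds down within the crop:
x = 923 + 1 × 290.00 ≈ 1213; y = 163 + 2 × 603.33 ≈ 1370.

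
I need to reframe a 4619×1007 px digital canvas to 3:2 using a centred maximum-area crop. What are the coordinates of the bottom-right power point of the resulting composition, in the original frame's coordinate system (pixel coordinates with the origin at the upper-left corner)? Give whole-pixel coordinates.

(2561, 671)

4619/1007 > 3/2, so the 3:2 crop keeps the full height 1007 and trims width to 1007 × 3/2 = 1510.50 px.
Left offset = (4619 − 1510.50)/2 = 1554.25 px; top offset = 0.
Bottom-right is two-thirds across and two-thirds down within the crop:
x = 1554.25 + 2 × 1510.50/3 ≈ 2561; y = 0.00 + 2 × 1007.00/3 ≈ 671.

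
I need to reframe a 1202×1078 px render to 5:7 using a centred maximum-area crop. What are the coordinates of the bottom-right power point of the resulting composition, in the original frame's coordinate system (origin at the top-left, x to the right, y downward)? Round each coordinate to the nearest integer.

(729, 719)

1202/1078 > 5/7, so the 5:7 crop keeps the full height 1078 and trims width to 1078 × 5/7 = 770.00 px.
Left offset = (1202 − 770.00)/2 = 216.00 px; top offset = 0.
Bottom-right is two-thirds across and two-thirds down within the crop:
x = 216.00 + 2 × 770.00/3 ≈ 729; y = 0.00 + 2 × 1078.00/3 ≈ 719.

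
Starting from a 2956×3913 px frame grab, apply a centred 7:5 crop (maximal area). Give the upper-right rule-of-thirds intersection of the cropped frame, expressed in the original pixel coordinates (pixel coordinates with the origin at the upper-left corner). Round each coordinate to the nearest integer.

2956/3913 < 7/5, so the 7:5 crop keeps the full width 2956 and trims height to 2956 × 5/7 = 2111.43 px.
Top offset = (3913 − 2111.43)/2 = 900.79 px; left offset = 0.
Upper-right is two-thirds across and one-third down within the crop:
x = 0.00 + 2 × 2956.00/3 ≈ 1971; y = 900.79 + 1 × 2111.43/3 ≈ 1605.

x = 1971 px, y = 1605 px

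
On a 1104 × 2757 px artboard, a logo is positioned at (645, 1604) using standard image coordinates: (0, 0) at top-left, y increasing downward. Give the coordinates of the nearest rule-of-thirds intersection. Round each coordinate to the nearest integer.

Third lines: x ∈ {368, 736}, y ∈ {919, 1838}.
645 is closer to x = 736; 1604 is closer to y = 1838.
So the nearest intersection is the lower-right power point.

x = 736 px, y = 1838 px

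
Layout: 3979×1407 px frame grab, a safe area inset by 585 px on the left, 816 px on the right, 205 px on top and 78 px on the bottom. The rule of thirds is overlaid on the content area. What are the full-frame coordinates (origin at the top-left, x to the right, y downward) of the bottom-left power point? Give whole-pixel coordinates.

x = 1444 px, y = 954 px

Content width = 3979 − 585 − 816 = 2578 px; content height = 1407 − 205 − 78 = 1124 px.
Bottom-left is one-third across and two-thirds down within the content area.
x = 585 + 1 × 2578/3 = 585 + 859.33 ≈ 1444
y = 205 + 2 × 1124/3 = 205 + 749.33 ≈ 954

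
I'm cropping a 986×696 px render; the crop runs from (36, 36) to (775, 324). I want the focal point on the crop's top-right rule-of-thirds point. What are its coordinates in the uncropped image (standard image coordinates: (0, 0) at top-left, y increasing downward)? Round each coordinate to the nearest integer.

Crop width = 775 − 36 = 739 px; one third is 246.33 px.
Crop height = 324 − 36 = 288 px; one third is 96.00 px.
The top-right point is two-thirds across and one-third down within the crop:
x = 36 + 2 × 246.33 ≈ 529; y = 36 + 1 × 96.00 ≈ 132.

(529, 132)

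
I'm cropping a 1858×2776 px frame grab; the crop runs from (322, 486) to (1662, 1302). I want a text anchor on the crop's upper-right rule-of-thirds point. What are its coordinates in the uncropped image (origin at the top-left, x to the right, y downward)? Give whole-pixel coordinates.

Crop width = 1662 − 322 = 1340 px; one third is 446.67 px.
Crop height = 1302 − 486 = 816 px; one third is 272.00 px.
The upper-right point is two-thirds across and one-third down within the crop:
x = 322 + 2 × 446.67 ≈ 1215; y = 486 + 1 × 272.00 ≈ 758.

(1215, 758)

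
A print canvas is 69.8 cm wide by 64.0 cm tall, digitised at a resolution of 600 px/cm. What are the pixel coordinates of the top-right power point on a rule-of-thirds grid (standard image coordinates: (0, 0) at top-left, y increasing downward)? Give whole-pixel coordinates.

In pixels the canvas is 69.8 × 600 = 41880 wide and 64.0 × 600 = 38400 tall.
The top-right point is two-thirds across and one-third down:
x = 2 × 41880/3 ≈ 27920; y = 1 × 38400/3 ≈ 12800.

(27920, 12800)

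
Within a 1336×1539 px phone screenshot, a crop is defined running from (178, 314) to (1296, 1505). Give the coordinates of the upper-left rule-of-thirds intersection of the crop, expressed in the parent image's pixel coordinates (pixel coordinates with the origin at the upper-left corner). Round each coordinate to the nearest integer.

Crop width = 1296 − 178 = 1118 px; one third is 372.67 px.
Crop height = 1505 − 314 = 1191 px; one third is 397.00 px.
The upper-left point is one-third across and one-third down within the crop:
x = 178 + 1 × 372.67 ≈ 551; y = 314 + 1 × 397.00 ≈ 711.

x = 551 px, y = 711 px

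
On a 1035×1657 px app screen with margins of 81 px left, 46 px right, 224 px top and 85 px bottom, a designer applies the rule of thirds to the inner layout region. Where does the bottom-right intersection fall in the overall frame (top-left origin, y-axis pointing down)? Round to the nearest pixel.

Content width = 1035 − 81 − 46 = 908 px; content height = 1657 − 224 − 85 = 1348 px.
Bottom-right is two-thirds across and two-thirds down within the inner layout region.
x = 81 + 2 × 908/3 = 81 + 605.33 ≈ 686
y = 224 + 2 × 1348/3 = 224 + 898.67 ≈ 1123

x = 686 px, y = 1123 px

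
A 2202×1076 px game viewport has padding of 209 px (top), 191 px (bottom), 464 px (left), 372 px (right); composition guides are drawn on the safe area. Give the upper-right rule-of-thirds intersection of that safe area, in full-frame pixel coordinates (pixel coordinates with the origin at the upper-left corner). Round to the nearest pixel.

Content width = 2202 − 464 − 372 = 1366 px; content height = 1076 − 209 − 191 = 676 px.
Upper-right is two-thirds across and one-third down within the safe area.
x = 464 + 2 × 1366/3 = 464 + 910.67 ≈ 1375
y = 209 + 1 × 676/3 = 209 + 225.33 ≈ 434

(1375, 434)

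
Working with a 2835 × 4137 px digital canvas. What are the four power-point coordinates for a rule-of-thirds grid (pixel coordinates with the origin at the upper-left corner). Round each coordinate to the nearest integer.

(945, 1379), (1890, 1379), (945, 2758), (1890, 2758)

One third of 2835 is 945; one third of 4137 is 1379.
Vertical third lines at x = 945 and x = 1890; horizontal third lines at y = 1379 and y = 2758.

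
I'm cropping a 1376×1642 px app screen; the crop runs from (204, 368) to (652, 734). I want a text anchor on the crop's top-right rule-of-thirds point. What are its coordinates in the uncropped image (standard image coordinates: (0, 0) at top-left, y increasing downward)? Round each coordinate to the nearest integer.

Crop width = 652 − 204 = 448 px; one third is 149.33 px.
Crop height = 734 − 368 = 366 px; one third is 122.00 px.
The top-right point is two-thirds across and one-third down within the crop:
x = 204 + 2 × 149.33 ≈ 503; y = 368 + 1 × 122.00 ≈ 490.

x = 503 px, y = 490 px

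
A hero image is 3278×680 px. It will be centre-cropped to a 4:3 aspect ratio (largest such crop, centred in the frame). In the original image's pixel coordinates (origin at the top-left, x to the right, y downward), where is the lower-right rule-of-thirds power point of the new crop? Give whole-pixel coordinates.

x = 1790 px, y = 453 px

3278/680 > 4/3, so the 4:3 crop keeps the full height 680 and trims width to 680 × 4/3 = 906.67 px.
Left offset = (3278 − 906.67)/2 = 1185.67 px; top offset = 0.
Lower-right is two-thirds across and two-thirds down within the crop:
x = 1185.67 + 2 × 906.67/3 ≈ 1790; y = 0.00 + 2 × 680.00/3 ≈ 453.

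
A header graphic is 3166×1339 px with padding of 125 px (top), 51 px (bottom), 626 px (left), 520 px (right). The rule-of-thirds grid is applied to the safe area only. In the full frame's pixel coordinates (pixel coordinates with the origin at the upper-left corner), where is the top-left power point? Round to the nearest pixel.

x = 1299 px, y = 513 px

Content width = 3166 − 626 − 520 = 2020 px; content height = 1339 − 125 − 51 = 1163 px.
Top-left is one-third across and one-third down within the safe area.
x = 626 + 1 × 2020/3 = 626 + 673.33 ≈ 1299
y = 125 + 1 × 1163/3 = 125 + 387.67 ≈ 513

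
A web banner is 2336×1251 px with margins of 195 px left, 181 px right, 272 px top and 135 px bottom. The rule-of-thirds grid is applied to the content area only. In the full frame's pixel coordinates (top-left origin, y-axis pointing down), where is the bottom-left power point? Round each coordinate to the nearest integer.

(848, 835)

Content width = 2336 − 195 − 181 = 1960 px; content height = 1251 − 272 − 135 = 844 px.
Bottom-left is one-third across and two-thirds down within the content area.
x = 195 + 1 × 1960/3 = 195 + 653.33 ≈ 848
y = 272 + 2 × 844/3 = 272 + 562.67 ≈ 835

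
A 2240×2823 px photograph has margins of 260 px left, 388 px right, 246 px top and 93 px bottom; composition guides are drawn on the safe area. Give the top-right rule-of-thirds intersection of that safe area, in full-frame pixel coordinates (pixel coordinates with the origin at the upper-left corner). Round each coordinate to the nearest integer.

Content width = 2240 − 260 − 388 = 1592 px; content height = 2823 − 246 − 93 = 2484 px.
Top-right is two-thirds across and one-third down within the safe area.
x = 260 + 2 × 1592/3 = 260 + 1061.33 ≈ 1321
y = 246 + 1 × 2484/3 = 246 + 828.00 ≈ 1074

(1321, 1074)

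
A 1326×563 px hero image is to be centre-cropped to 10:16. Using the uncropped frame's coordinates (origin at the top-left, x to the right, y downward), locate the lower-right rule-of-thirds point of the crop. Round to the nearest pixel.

1326/563 > 10/16, so the 10:16 crop keeps the full height 563 and trims width to 563 × 10/16 = 351.88 px.
Left offset = (1326 − 351.88)/2 = 487.06 px; top offset = 0.
Lower-right is two-thirds across and two-thirds down within the crop:
x = 487.06 + 2 × 351.88/3 ≈ 722; y = 0.00 + 2 × 563.00/3 ≈ 375.

(722, 375)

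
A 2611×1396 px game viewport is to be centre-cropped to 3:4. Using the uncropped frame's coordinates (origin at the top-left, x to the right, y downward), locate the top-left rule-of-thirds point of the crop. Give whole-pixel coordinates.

x = 1131 px, y = 465 px

2611/1396 > 3/4, so the 3:4 crop keeps the full height 1396 and trims width to 1396 × 3/4 = 1047.00 px.
Left offset = (2611 − 1047.00)/2 = 782.00 px; top offset = 0.
Top-left is one-third across and one-third down within the crop:
x = 782.00 + 1 × 1047.00/3 ≈ 1131; y = 0.00 + 1 × 1396.00/3 ≈ 465.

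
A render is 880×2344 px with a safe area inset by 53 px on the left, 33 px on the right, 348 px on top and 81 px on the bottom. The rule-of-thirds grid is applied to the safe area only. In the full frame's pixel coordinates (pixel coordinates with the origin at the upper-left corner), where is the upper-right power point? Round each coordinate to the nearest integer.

(582, 986)

Content width = 880 − 53 − 33 = 794 px; content height = 2344 − 348 − 81 = 1915 px.
Upper-right is two-thirds across and one-third down within the safe area.
x = 53 + 2 × 794/3 = 53 + 529.33 ≈ 582
y = 348 + 1 × 1915/3 = 348 + 638.33 ≈ 986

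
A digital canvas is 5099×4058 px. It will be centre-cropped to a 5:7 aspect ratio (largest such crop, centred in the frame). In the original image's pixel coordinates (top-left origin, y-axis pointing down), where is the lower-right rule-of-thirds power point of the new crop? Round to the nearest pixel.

5099/4058 > 5/7, so the 5:7 crop keeps the full height 4058 and trims width to 4058 × 5/7 = 2898.57 px.
Left offset = (5099 − 2898.57)/2 = 1100.21 px; top offset = 0.
Lower-right is two-thirds across and two-thirds down within the crop:
x = 1100.21 + 2 × 2898.57/3 ≈ 3033; y = 0.00 + 2 × 4058.00/3 ≈ 2705.

x = 3033 px, y = 2705 px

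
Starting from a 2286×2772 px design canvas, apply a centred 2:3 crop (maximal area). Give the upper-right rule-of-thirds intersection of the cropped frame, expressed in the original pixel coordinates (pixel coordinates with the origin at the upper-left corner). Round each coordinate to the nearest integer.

x = 1451 px, y = 924 px

2286/2772 > 2/3, so the 2:3 crop keeps the full height 2772 and trims width to 2772 × 2/3 = 1848.00 px.
Left offset = (2286 − 1848.00)/2 = 219.00 px; top offset = 0.
Upper-right is two-thirds across and one-third down within the crop:
x = 219.00 + 2 × 1848.00/3 ≈ 1451; y = 0.00 + 1 × 2772.00/3 ≈ 924.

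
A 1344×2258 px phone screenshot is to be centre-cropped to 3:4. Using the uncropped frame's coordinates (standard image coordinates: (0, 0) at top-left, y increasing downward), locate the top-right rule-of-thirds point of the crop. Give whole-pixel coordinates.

1344/2258 < 3/4, so the 3:4 crop keeps the full width 1344 and trims height to 1344 × 4/3 = 1792.00 px.
Top offset = (2258 − 1792.00)/2 = 233.00 px; left offset = 0.
Top-right is two-thirds across and one-third down within the crop:
x = 0.00 + 2 × 1344.00/3 ≈ 896; y = 233.00 + 1 × 1792.00/3 ≈ 830.

(896, 830)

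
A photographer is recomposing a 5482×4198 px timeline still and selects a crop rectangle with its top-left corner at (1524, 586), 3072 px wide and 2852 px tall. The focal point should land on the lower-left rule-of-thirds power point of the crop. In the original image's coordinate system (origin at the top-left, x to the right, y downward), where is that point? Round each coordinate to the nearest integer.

One third of the crop width 3072 is 1024.00 px.
One third of the crop height 2852 is 950.67 px.
The lower-left point is one-third across and two-thirds down within the crop:
x = 1524 + 1 × 1024.00 ≈ 2548; y = 586 + 2 × 950.67 ≈ 2487.

(2548, 2487)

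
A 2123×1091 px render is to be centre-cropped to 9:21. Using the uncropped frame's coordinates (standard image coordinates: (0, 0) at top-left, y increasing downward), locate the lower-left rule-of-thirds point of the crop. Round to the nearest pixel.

x = 984 px, y = 727 px

2123/1091 > 9/21, so the 9:21 crop keeps the full height 1091 and trims width to 1091 × 9/21 = 467.57 px.
Left offset = (2123 − 467.57)/2 = 827.71 px; top offset = 0.
Lower-left is one-third across and two-thirds down within the crop:
x = 827.71 + 1 × 467.57/3 ≈ 984; y = 0.00 + 2 × 1091.00/3 ≈ 727.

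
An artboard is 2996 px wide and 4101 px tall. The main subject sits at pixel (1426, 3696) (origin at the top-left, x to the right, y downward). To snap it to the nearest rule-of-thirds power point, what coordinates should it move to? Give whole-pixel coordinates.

x = 999 px, y = 2734 px

Third lines: x ∈ {999, 1997}, y ∈ {1367, 2734}.
1426 is closer to x = 999; 3696 is closer to y = 2734.
So the nearest intersection is the lower-left power point.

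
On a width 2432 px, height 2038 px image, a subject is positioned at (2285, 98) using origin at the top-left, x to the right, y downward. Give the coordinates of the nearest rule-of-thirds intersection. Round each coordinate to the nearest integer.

(1621, 679)

Third lines: x ∈ {811, 1621}, y ∈ {679, 1359}.
2285 is closer to x = 1621; 98 is closer to y = 679.
So the nearest intersection is the upper-right power point.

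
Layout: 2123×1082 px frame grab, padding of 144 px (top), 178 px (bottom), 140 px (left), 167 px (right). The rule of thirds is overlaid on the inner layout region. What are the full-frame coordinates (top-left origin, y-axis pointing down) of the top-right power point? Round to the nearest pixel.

(1351, 397)

Content width = 2123 − 140 − 167 = 1816 px; content height = 1082 − 144 − 178 = 760 px.
Top-right is two-thirds across and one-third down within the inner layout region.
x = 140 + 2 × 1816/3 = 140 + 1210.67 ≈ 1351
y = 144 + 1 × 760/3 = 144 + 253.33 ≈ 397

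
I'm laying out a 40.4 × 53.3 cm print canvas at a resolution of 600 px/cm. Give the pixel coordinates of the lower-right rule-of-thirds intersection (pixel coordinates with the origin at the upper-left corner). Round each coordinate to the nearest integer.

(16160, 21320)

In pixels the canvas is 40.4 × 600 = 24240 wide and 53.3 × 600 = 31980 tall.
The lower-right point is two-thirds across and two-thirds down:
x = 2 × 24240/3 ≈ 16160; y = 2 × 31980/3 ≈ 21320.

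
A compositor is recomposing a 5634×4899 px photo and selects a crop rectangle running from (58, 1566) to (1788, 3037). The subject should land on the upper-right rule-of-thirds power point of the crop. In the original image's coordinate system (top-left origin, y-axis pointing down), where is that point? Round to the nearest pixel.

(1211, 2056)

Crop width = 1788 − 58 = 1730 px; one third is 576.67 px.
Crop height = 3037 − 1566 = 1471 px; one third is 490.33 px.
The upper-right point is two-thirds across and one-third down within the crop:
x = 58 + 2 × 576.67 ≈ 1211; y = 1566 + 1 × 490.33 ≈ 2056.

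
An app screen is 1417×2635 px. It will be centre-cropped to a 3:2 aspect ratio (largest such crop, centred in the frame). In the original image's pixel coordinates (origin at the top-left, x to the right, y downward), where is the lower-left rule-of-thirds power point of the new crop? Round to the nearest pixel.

1417/2635 < 3/2, so the 3:2 crop keeps the full width 1417 and trims height to 1417 × 2/3 = 944.67 px.
Top offset = (2635 − 944.67)/2 = 845.17 px; left offset = 0.
Lower-left is one-third across and two-thirds down within the crop:
x = 0.00 + 1 × 1417.00/3 ≈ 472; y = 845.17 + 2 × 944.67/3 ≈ 1475.

(472, 1475)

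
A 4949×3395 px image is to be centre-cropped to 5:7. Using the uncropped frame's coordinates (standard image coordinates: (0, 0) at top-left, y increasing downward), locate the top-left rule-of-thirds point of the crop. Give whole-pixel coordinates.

4949/3395 > 5/7, so the 5:7 crop keeps the full height 3395 and trims width to 3395 × 5/7 = 2425.00 px.
Left offset = (4949 − 2425.00)/2 = 1262.00 px; top offset = 0.
Top-left is one-third across and one-third down within the crop:
x = 1262.00 + 1 × 2425.00/3 ≈ 2070; y = 0.00 + 1 × 3395.00/3 ≈ 1132.

(2070, 1132)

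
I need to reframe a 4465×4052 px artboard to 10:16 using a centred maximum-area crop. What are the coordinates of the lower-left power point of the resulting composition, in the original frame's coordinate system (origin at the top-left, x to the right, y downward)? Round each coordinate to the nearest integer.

4465/4052 > 10/16, so the 10:16 crop keeps the full height 4052 and trims width to 4052 × 10/16 = 2532.50 px.
Left offset = (4465 − 2532.50)/2 = 966.25 px; top offset = 0.
Lower-left is one-third across and two-thirds down within the crop:
x = 966.25 + 1 × 2532.50/3 ≈ 1810; y = 0.00 + 2 × 4052.00/3 ≈ 2701.

(1810, 2701)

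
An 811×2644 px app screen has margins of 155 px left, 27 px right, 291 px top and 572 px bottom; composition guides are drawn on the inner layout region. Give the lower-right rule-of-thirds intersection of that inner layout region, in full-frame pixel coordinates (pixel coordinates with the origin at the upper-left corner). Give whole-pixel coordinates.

Content width = 811 − 155 − 27 = 629 px; content height = 2644 − 291 − 572 = 1781 px.
Lower-right is two-thirds across and two-thirds down within the inner layout region.
x = 155 + 2 × 629/3 = 155 + 419.33 ≈ 574
y = 291 + 2 × 1781/3 = 291 + 1187.33 ≈ 1478

(574, 1478)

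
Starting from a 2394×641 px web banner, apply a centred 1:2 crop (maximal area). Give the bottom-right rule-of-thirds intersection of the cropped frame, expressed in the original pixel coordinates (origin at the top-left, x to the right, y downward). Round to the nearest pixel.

(1250, 427)

2394/641 > 1/2, so the 1:2 crop keeps the full height 641 and trims width to 641 × 1/2 = 320.50 px.
Left offset = (2394 − 320.50)/2 = 1036.75 px; top offset = 0.
Bottom-right is two-thirds across and two-thirds down within the crop:
x = 1036.75 + 2 × 320.50/3 ≈ 1250; y = 0.00 + 2 × 641.00/3 ≈ 427.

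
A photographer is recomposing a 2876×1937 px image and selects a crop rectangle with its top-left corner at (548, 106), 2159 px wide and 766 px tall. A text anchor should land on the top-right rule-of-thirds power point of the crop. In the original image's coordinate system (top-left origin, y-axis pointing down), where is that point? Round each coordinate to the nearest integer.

x = 1987 px, y = 361 px

One third of the crop width 2159 is 719.67 px.
One third of the crop height 766 is 255.33 px.
The top-right point is two-thirds across and one-third down within the crop:
x = 548 + 2 × 719.67 ≈ 1987; y = 106 + 1 × 255.33 ≈ 361.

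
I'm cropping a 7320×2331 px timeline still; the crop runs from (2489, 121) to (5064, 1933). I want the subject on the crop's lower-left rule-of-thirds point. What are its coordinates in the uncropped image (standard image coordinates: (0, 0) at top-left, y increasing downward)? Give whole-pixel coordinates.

x = 3347 px, y = 1329 px

Crop width = 5064 − 2489 = 2575 px; one third is 858.33 px.
Crop height = 1933 − 121 = 1812 px; one third is 604.00 px.
The lower-left point is one-third across and two-thirds down within the crop:
x = 2489 + 1 × 858.33 ≈ 3347; y = 121 + 2 × 604.00 ≈ 1329.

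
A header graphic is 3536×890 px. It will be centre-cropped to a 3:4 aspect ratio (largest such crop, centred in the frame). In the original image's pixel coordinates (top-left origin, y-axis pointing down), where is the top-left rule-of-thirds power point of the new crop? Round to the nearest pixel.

(1657, 297)

3536/890 > 3/4, so the 3:4 crop keeps the full height 890 and trims width to 890 × 3/4 = 667.50 px.
Left offset = (3536 − 667.50)/2 = 1434.25 px; top offset = 0.
Top-left is one-third across and one-third down within the crop:
x = 1434.25 + 1 × 667.50/3 ≈ 1657; y = 0.00 + 1 × 890.00/3 ≈ 297.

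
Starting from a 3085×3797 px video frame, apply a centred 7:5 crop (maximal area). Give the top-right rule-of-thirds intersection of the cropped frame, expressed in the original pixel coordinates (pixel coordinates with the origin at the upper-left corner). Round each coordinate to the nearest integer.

(2057, 1531)

3085/3797 < 7/5, so the 7:5 crop keeps the full width 3085 and trims height to 3085 × 5/7 = 2203.57 px.
Top offset = (3797 − 2203.57)/2 = 796.71 px; left offset = 0.
Top-right is two-thirds across and one-third down within the crop:
x = 0.00 + 2 × 3085.00/3 ≈ 2057; y = 796.71 + 1 × 2203.57/3 ≈ 1531.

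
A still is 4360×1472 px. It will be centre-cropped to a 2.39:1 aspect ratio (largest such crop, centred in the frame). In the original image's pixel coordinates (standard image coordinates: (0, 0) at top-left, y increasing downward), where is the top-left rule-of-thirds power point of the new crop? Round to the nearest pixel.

x = 1594 px, y = 491 px

4360/1472 > 2.39/1, so the 2.39:1 crop keeps the full height 1472 and trims width to 1472 × 2.39/1 = 3518.08 px.
Left offset = (4360 − 3518.08)/2 = 420.96 px; top offset = 0.
Top-left is one-third across and one-third down within the crop:
x = 420.96 + 1 × 3518.08/3 ≈ 1594; y = 0.00 + 1 × 1472.00/3 ≈ 491.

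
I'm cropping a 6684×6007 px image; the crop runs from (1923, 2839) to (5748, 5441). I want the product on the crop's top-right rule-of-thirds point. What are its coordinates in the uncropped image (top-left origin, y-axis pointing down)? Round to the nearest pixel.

Crop width = 5748 − 1923 = 3825 px; one third is 1275.00 px.
Crop height = 5441 − 2839 = 2602 px; one third is 867.33 px.
The top-right point is two-thirds across and one-third down within the crop:
x = 1923 + 2 × 1275.00 ≈ 4473; y = 2839 + 1 × 867.33 ≈ 3706.

(4473, 3706)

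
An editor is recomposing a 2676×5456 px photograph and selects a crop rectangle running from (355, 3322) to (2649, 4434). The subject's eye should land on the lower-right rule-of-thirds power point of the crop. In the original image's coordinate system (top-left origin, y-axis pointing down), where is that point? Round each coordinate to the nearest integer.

Crop width = 2649 − 355 = 2294 px; one third is 764.67 px.
Crop height = 4434 − 3322 = 1112 px; one third is 370.67 px.
The lower-right point is two-thirds across and two-thirds down within the crop:
x = 355 + 2 × 764.67 ≈ 1884; y = 3322 + 2 × 370.67 ≈ 4063.

(1884, 4063)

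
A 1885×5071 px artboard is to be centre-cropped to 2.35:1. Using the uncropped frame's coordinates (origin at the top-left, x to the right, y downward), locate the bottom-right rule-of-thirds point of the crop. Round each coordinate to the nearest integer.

1885/5071 < 2.35/1, so the 2.35:1 crop keeps the full width 1885 and trims height to 1885 × 1/2.35 = 802.13 px.
Top offset = (5071 − 802.13)/2 = 2134.44 px; left offset = 0.
Bottom-right is two-thirds across and two-thirds down within the crop:
x = 0.00 + 2 × 1885.00/3 ≈ 1257; y = 2134.44 + 2 × 802.13/3 ≈ 2669.

(1257, 2669)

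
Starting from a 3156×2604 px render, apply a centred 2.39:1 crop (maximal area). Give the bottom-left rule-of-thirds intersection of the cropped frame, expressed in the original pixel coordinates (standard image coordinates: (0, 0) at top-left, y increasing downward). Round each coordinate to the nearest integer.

(1052, 1522)

3156/2604 < 2.39/1, so the 2.39:1 crop keeps the full width 3156 and trims height to 3156 × 1/2.39 = 1320.50 px.
Top offset = (2604 − 1320.50)/2 = 641.75 px; left offset = 0.
Bottom-left is one-third across and two-thirds down within the crop:
x = 0.00 + 1 × 3156.00/3 ≈ 1052; y = 641.75 + 2 × 1320.50/3 ≈ 1522.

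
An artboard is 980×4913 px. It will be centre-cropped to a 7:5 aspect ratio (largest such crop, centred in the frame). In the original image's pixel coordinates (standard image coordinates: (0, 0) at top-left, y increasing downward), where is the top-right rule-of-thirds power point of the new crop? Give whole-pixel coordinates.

x = 653 px, y = 2340 px

980/4913 < 7/5, so the 7:5 crop keeps the full width 980 and trims height to 980 × 5/7 = 700.00 px.
Top offset = (4913 − 700.00)/2 = 2106.50 px; left offset = 0.
Top-right is two-thirds across and one-third down within the crop:
x = 0.00 + 2 × 980.00/3 ≈ 653; y = 2106.50 + 1 × 700.00/3 ≈ 2340.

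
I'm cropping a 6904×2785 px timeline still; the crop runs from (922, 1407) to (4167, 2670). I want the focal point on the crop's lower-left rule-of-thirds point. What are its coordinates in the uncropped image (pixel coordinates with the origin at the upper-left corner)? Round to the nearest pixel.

x = 2004 px, y = 2249 px

Crop width = 4167 − 922 = 3245 px; one third is 1081.67 px.
Crop height = 2670 − 1407 = 1263 px; one third is 421.00 px.
The lower-left point is one-third across and two-thirds down within the crop:
x = 922 + 1 × 1081.67 ≈ 2004; y = 1407 + 2 × 421.00 ≈ 2249.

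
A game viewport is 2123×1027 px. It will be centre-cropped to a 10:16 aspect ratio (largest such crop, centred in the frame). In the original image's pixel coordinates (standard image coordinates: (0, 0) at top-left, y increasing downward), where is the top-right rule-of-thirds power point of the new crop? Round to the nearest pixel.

(1168, 342)

2123/1027 > 10/16, so the 10:16 crop keeps the full height 1027 and trims width to 1027 × 10/16 = 641.88 px.
Left offset = (2123 − 641.88)/2 = 740.56 px; top offset = 0.
Top-right is two-thirds across and one-third down within the crop:
x = 740.56 + 2 × 641.88/3 ≈ 1168; y = 0.00 + 1 × 1027.00/3 ≈ 342.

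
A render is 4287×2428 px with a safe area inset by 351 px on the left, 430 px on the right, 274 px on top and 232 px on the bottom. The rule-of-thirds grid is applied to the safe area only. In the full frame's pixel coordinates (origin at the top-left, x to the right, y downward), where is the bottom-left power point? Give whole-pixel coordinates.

(1520, 1555)

Content width = 4287 − 351 − 430 = 3506 px; content height = 2428 − 274 − 232 = 1922 px.
Bottom-left is one-third across and two-thirds down within the safe area.
x = 351 + 1 × 3506/3 = 351 + 1168.67 ≈ 1520
y = 274 + 2 × 1922/3 = 274 + 1281.33 ≈ 1555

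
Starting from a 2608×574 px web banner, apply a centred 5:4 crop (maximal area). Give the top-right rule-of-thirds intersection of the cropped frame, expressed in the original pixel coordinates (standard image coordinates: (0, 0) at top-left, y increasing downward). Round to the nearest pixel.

2608/574 > 5/4, so the 5:4 crop keeps the full height 574 and trims width to 574 × 5/4 = 717.50 px.
Left offset = (2608 − 717.50)/2 = 945.25 px; top offset = 0.
Top-right is two-thirds across and one-third down within the crop:
x = 945.25 + 2 × 717.50/3 ≈ 1424; y = 0.00 + 1 × 574.00/3 ≈ 191.

(1424, 191)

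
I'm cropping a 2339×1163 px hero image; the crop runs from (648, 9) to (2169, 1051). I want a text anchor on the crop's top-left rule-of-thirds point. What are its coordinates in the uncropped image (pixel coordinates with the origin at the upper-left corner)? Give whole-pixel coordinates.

Crop width = 2169 − 648 = 1521 px; one third is 507.00 px.
Crop height = 1051 − 9 = 1042 px; one third is 347.33 px.
The top-left point is one-third across and one-third down within the crop:
x = 648 + 1 × 507.00 ≈ 1155; y = 9 + 1 × 347.33 ≈ 356.

x = 1155 px, y = 356 px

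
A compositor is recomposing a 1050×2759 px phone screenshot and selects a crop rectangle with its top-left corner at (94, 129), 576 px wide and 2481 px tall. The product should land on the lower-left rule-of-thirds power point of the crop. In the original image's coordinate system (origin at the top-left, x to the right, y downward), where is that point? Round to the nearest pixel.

One third of the crop width 576 is 192.00 px.
One third of the crop height 2481 is 827.00 px.
The lower-left point is one-third across and two-thirds down within the crop:
x = 94 + 1 × 192.00 ≈ 286; y = 129 + 2 × 827.00 ≈ 1783.

x = 286 px, y = 1783 px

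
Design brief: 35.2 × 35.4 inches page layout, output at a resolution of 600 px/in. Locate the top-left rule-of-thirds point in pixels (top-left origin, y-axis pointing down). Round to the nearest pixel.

In pixels the canvas is 35.2 × 600 = 21120 wide and 35.4 × 600 = 21240 tall.
The top-left point is one-third across and one-third down:
x = 1 × 21120/3 ≈ 7040; y = 1 × 21240/3 ≈ 7080.

(7040, 7080)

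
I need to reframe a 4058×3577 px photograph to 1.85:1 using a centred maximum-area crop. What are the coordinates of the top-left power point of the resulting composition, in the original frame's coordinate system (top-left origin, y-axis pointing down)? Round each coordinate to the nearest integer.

(1353, 1423)

4058/3577 < 1.85/1, so the 1.85:1 crop keeps the full width 4058 and trims height to 4058 × 1/1.85 = 2193.51 px.
Top offset = (3577 − 2193.51)/2 = 691.74 px; left offset = 0.
Top-left is one-third across and one-third down within the crop:
x = 0.00 + 1 × 4058.00/3 ≈ 1353; y = 691.74 + 1 × 2193.51/3 ≈ 1423.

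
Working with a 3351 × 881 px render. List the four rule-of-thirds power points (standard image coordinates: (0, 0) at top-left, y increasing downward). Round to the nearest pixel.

(1117, 294), (2234, 294), (1117, 587), (2234, 587)

One third of 3351 is 1117; one third of 881 is 293.67.
Vertical third lines at x = 1117 and x = 2234; horizontal third lines at y = 294 and y = 587.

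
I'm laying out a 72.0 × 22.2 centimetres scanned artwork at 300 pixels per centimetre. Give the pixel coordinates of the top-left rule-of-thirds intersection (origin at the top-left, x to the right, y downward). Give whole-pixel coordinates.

x = 7200 px, y = 2220 px

In pixels the canvas is 72.0 × 300 = 21600 wide and 22.2 × 300 = 6660 tall.
The top-left point is one-third across and one-third down:
x = 1 × 21600/3 ≈ 7200; y = 1 × 6660/3 ≈ 2220.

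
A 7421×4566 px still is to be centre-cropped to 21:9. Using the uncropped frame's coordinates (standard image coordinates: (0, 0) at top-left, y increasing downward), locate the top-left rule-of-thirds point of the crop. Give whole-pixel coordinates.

(2474, 1753)

7421/4566 < 21/9, so the 21:9 crop keeps the full width 7421 and trims height to 7421 × 9/21 = 3180.43 px.
Top offset = (4566 − 3180.43)/2 = 692.79 px; left offset = 0.
Top-left is one-third across and one-third down within the crop:
x = 0.00 + 1 × 7421.00/3 ≈ 2474; y = 692.79 + 1 × 3180.43/3 ≈ 1753.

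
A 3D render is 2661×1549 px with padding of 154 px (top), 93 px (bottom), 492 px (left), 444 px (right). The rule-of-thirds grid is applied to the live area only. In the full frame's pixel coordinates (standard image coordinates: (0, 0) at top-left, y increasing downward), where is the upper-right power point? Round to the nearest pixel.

x = 1642 px, y = 588 px

Content width = 2661 − 492 − 444 = 1725 px; content height = 1549 − 154 − 93 = 1302 px.
Upper-right is two-thirds across and one-third down within the live area.
x = 492 + 2 × 1725/3 = 492 + 1150.00 ≈ 1642
y = 154 + 1 × 1302/3 = 154 + 434.00 ≈ 588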